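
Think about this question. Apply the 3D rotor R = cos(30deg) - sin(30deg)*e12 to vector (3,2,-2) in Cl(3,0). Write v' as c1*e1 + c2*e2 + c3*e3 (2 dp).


Rotor R = cos(30deg) - sin(30deg)*e12
Rotation angle theta = 2 * 30 = 60 degrees in the e12 plane (e1 -> e2).
The component perpendicular to the plane (e3) is invariant: v'_3 = v3 = -2.00
cos(60deg) = 0.5000, sin(60deg) = 0.8660
v'_1 = v1*cos(theta) - v2*sin(theta) = 3*0.5000 - 2*0.8660 = -0.23
v'_2 = v1*sin(theta) + v2*cos(theta) = 3*0.8660 + 2*0.5000 = 3.60
v' = -0.23*e1 + 3.60*e2 - 2.00*e3


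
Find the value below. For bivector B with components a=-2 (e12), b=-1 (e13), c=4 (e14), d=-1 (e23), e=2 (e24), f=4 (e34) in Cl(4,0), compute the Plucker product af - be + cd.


Plucker relation: af - be + cd
a*f = (-2)*4 = -8
b*e = (-1)*2 = -2
c*d = 4*(-1) = -4
af - be + cd = -8 - (-2) + (-4)
= -10


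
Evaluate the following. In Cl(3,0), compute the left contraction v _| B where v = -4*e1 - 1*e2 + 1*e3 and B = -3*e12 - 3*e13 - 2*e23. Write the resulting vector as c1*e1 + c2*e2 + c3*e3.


Left contraction v _| B = <vB>_1 (grade-1 part of the geometric product vB).
Using e1_|e12 = e2, e2_|e12 = -e1, e1_|e13 = e3, e3_|e13 = -e1, e2_|e23 = e3, e3_|e23 = -e2:
e1 coeff: -v2*b12 - v3*b13 = -(-1)*(-3) - (1)*(-3) = 0
e2 coeff: v1*b12 - v3*b23 = (-4)*(-3) - (1)*(-2) = 14
e3 coeff: v1*b13 + v2*b23 = (-4)*(-3) + (-1)*(-2) = 14
v _| B = 0*e1 + 14*e2 + 14*e3


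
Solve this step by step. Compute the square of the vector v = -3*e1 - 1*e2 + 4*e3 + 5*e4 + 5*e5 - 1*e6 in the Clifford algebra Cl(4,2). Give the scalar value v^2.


v^2 = sum of c_i^2 * e_i^2
Positive signature terms (e_i^2 = +1): (-3)^2 + (-1)^2 + 4^2 + 5^2 = 51
Negative signature terms (e_j^2 = -1): 5^2 + (-1)^2 = 26
v^2 = 51 - 26 = 25


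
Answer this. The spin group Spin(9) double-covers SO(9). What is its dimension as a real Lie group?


Spin(n) double-covers SO(n); both have Lie algebra so(n) of dimension n(n-1)/2.
n = 9
n(n-1) = 9 * 8 = 72
dim Spin(9) = 72/2 = 36


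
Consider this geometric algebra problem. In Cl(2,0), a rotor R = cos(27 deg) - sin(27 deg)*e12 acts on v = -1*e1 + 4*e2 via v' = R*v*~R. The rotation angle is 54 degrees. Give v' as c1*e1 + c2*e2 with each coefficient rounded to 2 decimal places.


Rotor R = cos(27deg) - sin(27deg)*e12
Rotation angle theta = 2 * 27 = 54 degrees
v' = R*v*~R rotates v by theta.
cos(54deg) = 0.5878, sin(54deg) = 0.8090
v'_1 = -1*cos(54deg) - 4*sin(54deg)
= -1*0.5878 - 4*0.8090
= -3.82
v'_2 = -1*sin(54deg) + 4*cos(54deg)
= -1*0.8090 + 4*0.5878
= 1.54
v' = -3.82*e1 + 1.54*e2


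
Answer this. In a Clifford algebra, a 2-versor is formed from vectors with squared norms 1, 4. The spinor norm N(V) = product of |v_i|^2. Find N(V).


Spinor norm N(V) = |v1|^2 * |v2|^2 * ... * |v2|^2
= 1 * 4
Running product: 1, 4
N(V) = 4


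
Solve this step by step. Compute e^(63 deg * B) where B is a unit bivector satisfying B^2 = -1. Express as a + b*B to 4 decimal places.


For a unit bivector B with B^2 = -1, the exponential series gives
e^(theta*B) = cos(theta) + sin(theta)*B (the GA analogue of Euler's formula).
theta = 63 degrees = 1.099557 rad
cos(63 deg) = 0.4540
sin(63 deg) = 0.8910
exp(theta*B) = 0.4540 + 0.8910*B


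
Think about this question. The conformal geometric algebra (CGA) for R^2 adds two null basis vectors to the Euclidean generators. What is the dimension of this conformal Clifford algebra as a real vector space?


The conformal model of R^2 uses Cl(3,1): the 2 Euclidean generators plus two extra orthogonal generators e+ (e+^2 = +1) and e- (e-^2 = -1), from which the null vectors e0, einf are built.
Number of generators m = 2 + 2 = 4.
dim Cl(p,q) = 2^m = 2^4 = 16


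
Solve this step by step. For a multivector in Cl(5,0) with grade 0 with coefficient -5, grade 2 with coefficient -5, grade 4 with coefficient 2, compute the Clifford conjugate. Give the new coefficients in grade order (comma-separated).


Clifford conjugate sign for grade k: (-1)^(k(k+1)/2)
Grade 0: (-1)^(0*1/2) = (-1)^0 = 1, coeff -5 -> -5
Grade 2: (-1)^(2*3/2) = (-1)^3 = -1, coeff -5 -> 5
Grade 4: (-1)^(4*5/2) = (-1)^10 = 1, coeff 2 -> 2
Conjugated coefficients: -5, 5, 2


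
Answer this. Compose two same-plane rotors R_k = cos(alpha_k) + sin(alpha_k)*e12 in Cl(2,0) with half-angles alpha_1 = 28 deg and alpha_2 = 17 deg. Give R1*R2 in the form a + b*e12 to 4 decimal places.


Same-plane rotors commute and their half-angles add:
R1*R2 = cos(a1 + a2) + sin(a1 + a2)*e12.
a1 + a2 = 28 + 17 = 45 deg
cos(45 deg) = 0.7071
sin(45 deg) = 0.7071
R1*R2 = 0.7071 + 0.7071*e12


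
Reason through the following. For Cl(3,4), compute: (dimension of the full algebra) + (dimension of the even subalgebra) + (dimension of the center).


n = 3 + 4 = 7
Total dim = 2^7 = 128
Even subalgebra dim = 2^6 = 64
n is odd, so center dim = 2
Sum = 128 + 64 + 2 = 194


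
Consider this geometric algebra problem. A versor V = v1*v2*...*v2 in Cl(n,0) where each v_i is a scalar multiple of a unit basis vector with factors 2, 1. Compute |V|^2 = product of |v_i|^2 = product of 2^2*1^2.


Each vector v_i has |v_i|^2 = s_i^2
Squared scales: 2^2 = 4, 1^2 = 1
|V|^2 = 4 * 1
= 4


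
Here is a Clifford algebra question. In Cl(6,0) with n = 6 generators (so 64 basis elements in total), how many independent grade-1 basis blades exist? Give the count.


Number of grade-k basis blades in Cl(p,q) with n = p + q is C(n, k).
n = 6 + 0 = 6
C(6, 1) = 6! / (1! * 5!)
= 720 / (1 * 120)
= 6


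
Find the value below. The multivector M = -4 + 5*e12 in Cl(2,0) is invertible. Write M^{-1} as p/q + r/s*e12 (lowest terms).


M = -4 + 5*e12, where e12^2 = -1.
Since M commutes with its reverse ~M = a - b*e12, M * ~M = a^2 - b^2*e12^2 = a^2 + b^2.
So M^{-1} = ~M / (a^2 + b^2) = (a - b*e12)/(a^2 + b^2).
a^2 + b^2 = 16 + 25 = 41
Scalar part = -4/41 = -4/41
Bivector coeff = -5/41 = -5/41
M^{-1} = -4/41 - 5/41*e12


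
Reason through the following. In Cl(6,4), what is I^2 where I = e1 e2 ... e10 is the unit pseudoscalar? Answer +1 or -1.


The pseudoscalar I = e1...e_n (product of all n generators) of Cl(p,q) satisfies I^2 = (-1)^(q + n(n-1)/2).
p = 6, q = 4, n = p + q = 10
n(n-1)/2 = 10 * 9 / 2 = 45
Exponent = q + n(n-1)/2 = 4 + 45 = 49
I^2 = (-1)^49 = -1


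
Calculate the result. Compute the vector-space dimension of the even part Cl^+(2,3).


Even subalgebra dimension = 2^(n-1)
n = 2 + 3 = 5
2^(5 - 1) = 2^4 = 16
Verification: sum of C(5,k) for even k = 1 + 10 + 5 = 16
Result = 16


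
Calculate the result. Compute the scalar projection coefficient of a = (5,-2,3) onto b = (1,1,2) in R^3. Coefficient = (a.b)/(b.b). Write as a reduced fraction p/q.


Projection coefficient = (a . b) / (b . b)
a . b = 5*1 + (-2)*1 + 3*2
= 5 + (-2) + 6 = 9
b . b = 1^2 + 1^2 + 2^2
= 1 + 1 + 4 = 6
Coefficient = 9/6
In lowest terms: 3/2


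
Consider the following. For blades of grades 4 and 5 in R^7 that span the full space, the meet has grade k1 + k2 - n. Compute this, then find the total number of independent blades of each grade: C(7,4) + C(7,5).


Meet grade = grade(A) + grade(B) - n
= 4 + 5 - 7 = 2
C(7,4) = 35
C(7,5) = 21
dim_A + dim_B = 35 + 21 = 56


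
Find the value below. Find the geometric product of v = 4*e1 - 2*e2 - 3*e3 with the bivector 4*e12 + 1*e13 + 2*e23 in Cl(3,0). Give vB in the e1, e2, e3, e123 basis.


vB has grade-1 (vector) and grade-3 (trivector) parts: vB = (v _| B) + (v ^ B).
Vector part <vB>_1:
  e1: -v2*b12 - v3*b13 = -(-2)*(4) - (-3)*(1) = 11
  e2: v1*b12 - v3*b23 = (4)*(4) - (-3)*(2) = 22
  e3: v1*b13 + v2*b23 = (4)*(1) + (-2)*(2) = 0
Trivector part <vB>_3:
  e123: v1*b23 - v2*b13 + v3*b12 = (4)*(2) - (-2)*(1) + (-3)*(4) = -2
vB = 11*e1 + 22*e2 + 0*e3 - 2*e123


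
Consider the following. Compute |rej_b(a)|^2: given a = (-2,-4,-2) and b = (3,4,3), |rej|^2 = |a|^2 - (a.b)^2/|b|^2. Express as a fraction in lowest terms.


|a|^2 = (-2)^2 + (-4)^2 + (-2)^2 = 24
|b|^2 = 3^2 + 4^2 + 3^2 = 34
a . b = (-2)*3 + (-4)*4 + (-2)*3 = -28
(a.b)^2 = (-28)^2 = 784
|rej|^2 = 24 - 784/34
= (816 - 784)/34
= 32/34
In lowest terms: 16/17


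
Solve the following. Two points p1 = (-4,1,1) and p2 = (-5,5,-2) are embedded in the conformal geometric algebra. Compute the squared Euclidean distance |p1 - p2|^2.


p1 - p2 = (1, -4, 3)
|p1 - p2|^2 = 1^2 + (-4)^2 + 3^2
= 1 + 16 + 9
= 26


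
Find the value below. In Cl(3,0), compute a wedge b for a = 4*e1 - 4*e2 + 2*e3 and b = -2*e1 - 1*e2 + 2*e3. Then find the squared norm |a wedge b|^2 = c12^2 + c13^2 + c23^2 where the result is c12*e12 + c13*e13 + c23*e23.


a wedge b = (a1*b2 - a2*b1)*e12 + (a1*b3 - a3*b1)*e13 + (a2*b3 - a3*b2)*e23
e12 coeff: 4*(-1) - (-4)*(-2) = -4 - 8 = -12
e13 coeff: 4*2 - 2*(-2) = 8 - (-4) = 12
e23 coeff: (-4)*2 - 2*(-1) = -8 - (-2) = -6
|a wedge b|^2 = (-12)^2 + 12^2 + (-6)^2
= 144 + 144 + 36
= 324


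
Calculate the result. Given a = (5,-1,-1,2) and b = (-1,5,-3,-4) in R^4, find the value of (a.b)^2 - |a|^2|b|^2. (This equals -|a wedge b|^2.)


a . b = 5*(-1) + (-1)*5 + (-1)*(-3) + 2*(-4)
= -5 + (-5) + 3 + (-8) = -15
|a|^2 = 5^2 + (-1)^2 + (-1)^2 + 2^2 = 31
|b|^2 = (-1)^2 + 5^2 + (-3)^2 + (-4)^2 = 51
(a.b)^2 = (-15)^2 = 225
|a|^2 * |b|^2 = 31 * 51 = 1581
Result = 225 - 1581 = -1356


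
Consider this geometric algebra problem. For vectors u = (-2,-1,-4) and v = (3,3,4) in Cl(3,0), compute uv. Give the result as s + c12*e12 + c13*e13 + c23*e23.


In Cl(3,0): e_i^2 = 1, e_ie_j = -e_je_i for i != j.
Scalar part = u . v = (-2)*3 + (-1)*3 + (-4)*4
= -6 + (-3) + (-16) = -25
e12 coeff = (-2)*3 - (-1)*3 = -6 - (-3) = -3
e13 coeff = (-2)*4 - (-4)*3 = -8 - (-12) = 4
e23 coeff = (-1)*4 - (-4)*3 = -4 - (-12) = 8
uv = -25 - 3*e12 + 4*e13 + 8*e23


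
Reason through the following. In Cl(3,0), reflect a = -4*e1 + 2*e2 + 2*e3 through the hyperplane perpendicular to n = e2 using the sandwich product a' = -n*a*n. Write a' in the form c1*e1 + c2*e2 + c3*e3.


Reflection formula: a' = -n*a*n, with n = e2 (unit vector, n^2 = 1).
For reflection through hyperplane perp to e2:
The component along e2 flips sign, others stay.
a = (-4, 2, 2)
a' = (-4, -2, 2)
a' = -4*e1 - 2*e2 + 2*e3


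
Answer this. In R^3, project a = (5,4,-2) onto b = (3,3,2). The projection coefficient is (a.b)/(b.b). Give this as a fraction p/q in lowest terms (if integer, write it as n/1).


Projection coefficient = (a . b) / (b . b)
a . b = 5*3 + 4*3 + (-2)*2
= 15 + 12 + (-4) = 23
b . b = 3^2 + 3^2 + 2^2
= 9 + 9 + 4 = 22
Coefficient = 23/22
In lowest terms: 23/22


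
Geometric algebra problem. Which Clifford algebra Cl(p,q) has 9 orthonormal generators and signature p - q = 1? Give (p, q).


We need p + q = 9 and p - q = 1.
Adding: 2p = 9 + 1 = 10, so p = 5.
Then q = 9 - 5 = 4.
(p, q) = (5, 4)


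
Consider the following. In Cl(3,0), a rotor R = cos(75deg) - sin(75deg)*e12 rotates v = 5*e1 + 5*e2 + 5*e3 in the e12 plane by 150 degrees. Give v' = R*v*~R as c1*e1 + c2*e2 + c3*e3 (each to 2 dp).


Rotor R = cos(75deg) - sin(75deg)*e12
Rotation angle theta = 2 * 75 = 150 degrees in the e12 plane (e1 -> e2).
The component perpendicular to the plane (e3) is invariant: v'_3 = v3 = 5.00
cos(150deg) = -0.8660, sin(150deg) = 0.5000
v'_1 = v1*cos(theta) - v2*sin(theta) = 5*(-0.8660) - 5*0.5000 = -6.83
v'_2 = v1*sin(theta) + v2*cos(theta) = 5*0.5000 + 5*(-0.8660) = -1.83
v' = -6.83*e1 - 1.83*e2 + 5.00*e3


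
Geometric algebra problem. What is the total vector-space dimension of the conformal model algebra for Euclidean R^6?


The conformal model of R^6 uses Cl(7,1): the 6 Euclidean generators plus two extra orthogonal generators e+ (e+^2 = +1) and e- (e-^2 = -1), from which the null vectors e0, einf are built.
Number of generators m = 6 + 2 = 8.
dim Cl(p,q) = 2^m = 2^8 = 256


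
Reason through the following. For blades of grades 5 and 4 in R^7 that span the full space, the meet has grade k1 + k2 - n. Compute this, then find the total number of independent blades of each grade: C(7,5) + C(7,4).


Meet grade = grade(A) + grade(B) - n
= 5 + 4 - 7 = 2
C(7,5) = 21
C(7,4) = 35
dim_A + dim_B = 21 + 35 = 56


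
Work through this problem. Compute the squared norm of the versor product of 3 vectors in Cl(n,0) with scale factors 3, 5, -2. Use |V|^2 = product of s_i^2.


Each vector v_i has |v_i|^2 = s_i^2
Squared scales: 3^2 = 9, 5^2 = 25, (-2)^2 = 4
|V|^2 = 9 * 25 * 4
= 900


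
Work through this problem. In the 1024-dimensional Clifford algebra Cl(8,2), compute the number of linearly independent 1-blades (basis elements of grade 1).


Number of grade-k basis blades in Cl(p,q) with n = p + q is C(n, k).
n = 8 + 2 = 10
C(10, 1) = 10! / (1! * 9!)
= 3628800 / (1 * 362880)
= 10


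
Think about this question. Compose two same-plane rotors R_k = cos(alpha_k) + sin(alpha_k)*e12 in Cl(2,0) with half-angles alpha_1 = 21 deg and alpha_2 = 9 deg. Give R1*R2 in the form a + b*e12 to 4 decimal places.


Same-plane rotors commute and their half-angles add:
R1*R2 = cos(a1 + a2) + sin(a1 + a2)*e12.
a1 + a2 = 21 + 9 = 30 deg
cos(30 deg) = 0.8660
sin(30 deg) = 0.5000
R1*R2 = 0.8660 + 0.5000*e12


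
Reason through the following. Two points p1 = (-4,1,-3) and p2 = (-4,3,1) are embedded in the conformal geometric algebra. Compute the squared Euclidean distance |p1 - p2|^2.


p1 - p2 = (0, -2, -4)
|p1 - p2|^2 = 0^2 + (-2)^2 + (-4)^2
= 0 + 4 + 16
= 20


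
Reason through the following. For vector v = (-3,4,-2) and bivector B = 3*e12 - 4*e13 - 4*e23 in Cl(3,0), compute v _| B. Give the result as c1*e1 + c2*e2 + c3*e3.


Left contraction v _| B = <vB>_1 (grade-1 part of the geometric product vB).
Using e1_|e12 = e2, e2_|e12 = -e1, e1_|e13 = e3, e3_|e13 = -e1, e2_|e23 = e3, e3_|e23 = -e2:
e1 coeff: -v2*b12 - v3*b13 = -(4)*(3) - (-2)*(-4) = -20
e2 coeff: v1*b12 - v3*b23 = (-3)*(3) - (-2)*(-4) = -17
e3 coeff: v1*b13 + v2*b23 = (-3)*(-4) + (4)*(-4) = -4
v _| B = -20*e1 - 17*e2 - 4*e3


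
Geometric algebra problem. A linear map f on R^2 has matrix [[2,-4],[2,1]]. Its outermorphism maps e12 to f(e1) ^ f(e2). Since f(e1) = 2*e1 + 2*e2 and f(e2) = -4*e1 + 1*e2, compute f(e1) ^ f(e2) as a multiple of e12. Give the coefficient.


The outermorphism of a linear map f sends e1^e2 to f(e1)^f(e2).
f(e1) = 2*e1 + 2*e2
f(e2) = -4*e1 + 1*e2
f(e1) ^ f(e2) = (2*e1 + 2*e2) ^ (-4*e1 + 1*e2)
= 2*1*e12 + 2*(-4)*e21
= (2 - (-8))*e12
= 10*e12
Coefficient = 10


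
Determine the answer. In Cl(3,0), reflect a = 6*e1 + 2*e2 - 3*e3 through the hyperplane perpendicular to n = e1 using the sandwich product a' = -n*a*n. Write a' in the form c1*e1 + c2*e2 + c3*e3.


Reflection formula: a' = -n*a*n, with n = e1 (unit vector, n^2 = 1).
For reflection through hyperplane perp to e1:
The component along e1 flips sign, others stay.
a = (6, 2, -3)
a' = (-6, 2, -3)
a' = -6*e1 + 2*e2 - 3*e3


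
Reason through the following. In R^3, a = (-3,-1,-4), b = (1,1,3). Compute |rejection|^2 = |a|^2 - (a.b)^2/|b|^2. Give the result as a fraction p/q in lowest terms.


|a|^2 = (-3)^2 + (-1)^2 + (-4)^2 = 26
|b|^2 = 1^2 + 1^2 + 3^2 = 11
a . b = (-3)*1 + (-1)*1 + (-4)*3 = -16
(a.b)^2 = (-16)^2 = 256
|rej|^2 = 26 - 256/11
= (286 - 256)/11
= 30/11
In lowest terms: 30/11


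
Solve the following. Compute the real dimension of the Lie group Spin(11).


Spin(n) double-covers SO(n); both have Lie algebra so(n) of dimension n(n-1)/2.
n = 11
n(n-1) = 11 * 10 = 110
dim Spin(11) = 110/2 = 55


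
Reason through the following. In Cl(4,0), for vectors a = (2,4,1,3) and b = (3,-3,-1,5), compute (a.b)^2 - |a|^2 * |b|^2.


a . b = 2*3 + 4*(-3) + 1*(-1) + 3*5
= 6 + (-12) + (-1) + 15 = 8
|a|^2 = 2^2 + 4^2 + 1^2 + 3^2 = 30
|b|^2 = 3^2 + (-3)^2 + (-1)^2 + 5^2 = 44
(a.b)^2 = 8^2 = 64
|a|^2 * |b|^2 = 30 * 44 = 1320
Result = 64 - 1320 = -1256


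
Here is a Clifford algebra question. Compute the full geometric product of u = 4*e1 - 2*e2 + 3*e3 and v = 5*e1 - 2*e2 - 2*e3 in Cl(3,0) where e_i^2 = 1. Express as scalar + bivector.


In Cl(3,0): e_i^2 = 1, e_ie_j = -e_je_i for i != j.
Scalar part = u . v = 4*5 + (-2)*(-2) + 3*(-2)
= 20 + 4 + (-6) = 18
e12 coeff = 4*(-2) - (-2)*5 = -8 - (-10) = 2
e13 coeff = 4*(-2) - 3*5 = -8 - 15 = -23
e23 coeff = (-2)*(-2) - 3*(-2) = 4 - (-6) = 10
uv = 18 + 2*e12 - 23*e13 + 10*e23


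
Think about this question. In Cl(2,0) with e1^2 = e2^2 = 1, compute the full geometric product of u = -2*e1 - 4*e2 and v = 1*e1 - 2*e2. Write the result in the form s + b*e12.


Expand: (-2*e1 - 4*e2)(1*e1 - 2*e2)
= (-2)*1*e1e1 + (-2)*(-2)*e1e2 + (-4)*1*e2e1 + (-4)*(-2)*e2e2
Using e1^2 = e2^2 = 1, e2e1 = -e1e2:
Scalar part s = (-2)*1 + (-4)*(-2) = -2 + 8 = 6
Bivector part b = (-2)*(-2) - (-4)*1 = 4 - (-4) = 8
uv = 6 + 8*e12


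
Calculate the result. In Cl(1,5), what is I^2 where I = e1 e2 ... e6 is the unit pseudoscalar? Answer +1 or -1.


The pseudoscalar I = e1...e_n (product of all n generators) of Cl(p,q) satisfies I^2 = (-1)^(q + n(n-1)/2).
p = 1, q = 5, n = p + q = 6
n(n-1)/2 = 6 * 5 / 2 = 15
Exponent = q + n(n-1)/2 = 5 + 15 = 20
I^2 = (-1)^20 = +1


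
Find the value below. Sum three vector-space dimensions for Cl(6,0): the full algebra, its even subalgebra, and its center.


n = 6 + 0 = 6
Total dim = 2^6 = 64
Even subalgebra dim = 2^5 = 32
n is even, so center dim = 1
Sum = 64 + 32 + 1 = 97


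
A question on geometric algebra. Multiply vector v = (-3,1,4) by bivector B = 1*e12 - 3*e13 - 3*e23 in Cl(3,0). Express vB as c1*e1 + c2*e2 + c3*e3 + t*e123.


vB has grade-1 (vector) and grade-3 (trivector) parts: vB = (v _| B) + (v ^ B).
Vector part <vB>_1:
  e1: -v2*b12 - v3*b13 = -(1)*(1) - (4)*(-3) = 11
  e2: v1*b12 - v3*b23 = (-3)*(1) - (4)*(-3) = 9
  e3: v1*b13 + v2*b23 = (-3)*(-3) + (1)*(-3) = 6
Trivector part <vB>_3:
  e123: v1*b23 - v2*b13 + v3*b12 = (-3)*(-3) - (1)*(-3) + (4)*(1) = 16
vB = 11*e1 + 9*e2 + 6*e3 + 16*e123


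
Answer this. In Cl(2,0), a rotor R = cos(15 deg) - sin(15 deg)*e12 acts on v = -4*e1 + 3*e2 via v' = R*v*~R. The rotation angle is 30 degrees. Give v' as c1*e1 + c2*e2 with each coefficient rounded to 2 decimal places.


Rotor R = cos(15deg) - sin(15deg)*e12
Rotation angle theta = 2 * 15 = 30 degrees
v' = R*v*~R rotates v by theta.
cos(30deg) = 0.8660, sin(30deg) = 0.5000
v'_1 = -4*cos(30deg) - 3*sin(30deg)
= -4*0.8660 - 3*0.5000
= -4.96
v'_2 = -4*sin(30deg) + 3*cos(30deg)
= -4*0.5000 + 3*0.8660
= 0.60
v' = -4.96*e1 + 0.60*e2


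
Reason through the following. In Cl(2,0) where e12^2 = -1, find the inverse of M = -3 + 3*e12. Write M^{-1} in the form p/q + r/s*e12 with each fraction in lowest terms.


M = -3 + 3*e12, where e12^2 = -1.
Since M commutes with its reverse ~M = a - b*e12, M * ~M = a^2 - b^2*e12^2 = a^2 + b^2.
So M^{-1} = ~M / (a^2 + b^2) = (a - b*e12)/(a^2 + b^2).
a^2 + b^2 = 9 + 9 = 18
Scalar part = -3/18 = -1/6
Bivector coeff = -3/18 = -1/6
M^{-1} = -1/6 - 1/6*e12


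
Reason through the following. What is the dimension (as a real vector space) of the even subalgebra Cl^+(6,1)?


Even subalgebra dimension = 2^(n-1)
n = 6 + 1 = 7
2^(7 - 1) = 2^6 = 64
Verification: sum of C(7,k) for even k = 1 + 21 + 35 + 7 = 64
Result = 64


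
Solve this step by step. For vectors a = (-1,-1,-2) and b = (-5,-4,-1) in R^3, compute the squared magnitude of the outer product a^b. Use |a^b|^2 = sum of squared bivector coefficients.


a wedge b = (a1*b2 - a2*b1)*e12 + (a1*b3 - a3*b1)*e13 + (a2*b3 - a3*b2)*e23
e12 coeff: (-1)*(-4) - (-1)*(-5) = 4 - 5 = -1
e13 coeff: (-1)*(-1) - (-2)*(-5) = 1 - 10 = -9
e23 coeff: (-1)*(-1) - (-2)*(-4) = 1 - 8 = -7
|a wedge b|^2 = (-1)^2 + (-9)^2 + (-7)^2
= 1 + 81 + 49
= 131


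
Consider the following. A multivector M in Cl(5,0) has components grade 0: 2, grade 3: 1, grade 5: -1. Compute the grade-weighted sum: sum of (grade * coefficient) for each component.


Grade-weighted sum = sum of grade_k * coefficient_k
0*2 = 0
3*1 = 3
5*(-1) = -5
Total = 0 + 3 + (-5) = -2


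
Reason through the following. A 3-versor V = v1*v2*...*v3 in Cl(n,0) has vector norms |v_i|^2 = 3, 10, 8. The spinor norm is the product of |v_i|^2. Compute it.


Spinor norm N(V) = |v1|^2 * |v2|^2 * ... * |v3|^2
= 3 * 10 * 8
Running product: 3, 30, 240
N(V) = 240


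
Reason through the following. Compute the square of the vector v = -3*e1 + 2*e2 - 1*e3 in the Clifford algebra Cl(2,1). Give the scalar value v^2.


v^2 = sum of c_i^2 * e_i^2
Positive signature terms (e_i^2 = +1): (-3)^2 + 2^2 = 13
Negative signature terms (e_j^2 = -1): (-1)^2 = 1
v^2 = 13 - 1 = 12


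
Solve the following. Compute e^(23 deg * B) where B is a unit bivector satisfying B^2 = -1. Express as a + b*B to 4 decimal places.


For a unit bivector B with B^2 = -1, the exponential series gives
e^(theta*B) = cos(theta) + sin(theta)*B (the GA analogue of Euler's formula).
theta = 23 degrees = 0.401426 rad
cos(23 deg) = 0.9205
sin(23 deg) = 0.3907
exp(theta*B) = 0.9205 + 0.3907*B


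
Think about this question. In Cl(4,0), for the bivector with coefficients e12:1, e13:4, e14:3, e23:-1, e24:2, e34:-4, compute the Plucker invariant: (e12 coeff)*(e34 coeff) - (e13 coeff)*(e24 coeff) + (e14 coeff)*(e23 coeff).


Plucker relation: af - be + cd
a*f = 1*(-4) = -4
b*e = 4*2 = 8
c*d = 3*(-1) = -3
af - be + cd = -4 - 8 + (-3)
= -15


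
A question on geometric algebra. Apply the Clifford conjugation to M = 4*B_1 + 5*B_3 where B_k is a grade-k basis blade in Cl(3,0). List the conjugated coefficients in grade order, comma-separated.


Clifford conjugate sign for grade k: (-1)^(k(k+1)/2)
Grade 1: (-1)^(1*2/2) = (-1)^1 = -1, coeff 4 -> -4
Grade 3: (-1)^(3*4/2) = (-1)^6 = 1, coeff 5 -> 5
Conjugated coefficients: -4, 5


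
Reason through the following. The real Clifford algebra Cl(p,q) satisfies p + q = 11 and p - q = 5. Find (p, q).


We need p + q = 11 and p - q = 5.
Adding: 2p = 11 + 5 = 16, so p = 8.
Then q = 11 - 8 = 3.
(p, q) = (8, 3)


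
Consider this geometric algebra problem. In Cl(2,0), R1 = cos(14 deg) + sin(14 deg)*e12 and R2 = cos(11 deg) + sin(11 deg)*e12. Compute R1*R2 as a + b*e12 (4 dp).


Same-plane rotors commute and their half-angles add:
R1*R2 = cos(a1 + a2) + sin(a1 + a2)*e12.
a1 + a2 = 14 + 11 = 25 deg
cos(25 deg) = 0.9063
sin(25 deg) = 0.4226
R1*R2 = 0.9063 + 0.4226*e12


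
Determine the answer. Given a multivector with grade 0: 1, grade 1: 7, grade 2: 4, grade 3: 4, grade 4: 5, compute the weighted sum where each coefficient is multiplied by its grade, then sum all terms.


Grade-weighted sum = sum of grade_k * coefficient_k
0*1 = 0
1*7 = 7
2*4 = 8
3*4 = 12
4*5 = 20
Total = 0 + 7 + 8 + 12 + 20 = 47


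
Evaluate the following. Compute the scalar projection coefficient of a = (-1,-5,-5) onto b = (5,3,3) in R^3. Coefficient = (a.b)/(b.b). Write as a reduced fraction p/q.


Projection coefficient = (a . b) / (b . b)
a . b = (-1)*5 + (-5)*3 + (-5)*3
= -5 + (-15) + (-15) = -35
b . b = 5^2 + 3^2 + 3^2
= 25 + 9 + 9 = 43
Coefficient = -35/43
In lowest terms: -35/43


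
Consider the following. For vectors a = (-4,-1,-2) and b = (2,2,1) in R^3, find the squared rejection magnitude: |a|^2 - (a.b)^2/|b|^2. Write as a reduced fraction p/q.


|a|^2 = (-4)^2 + (-1)^2 + (-2)^2 = 21
|b|^2 = 2^2 + 2^2 + 1^2 = 9
a . b = (-4)*2 + (-1)*2 + (-2)*1 = -12
(a.b)^2 = (-12)^2 = 144
|rej|^2 = 21 - 144/9
= (189 - 144)/9
= 45/9
In lowest terms: 5/1


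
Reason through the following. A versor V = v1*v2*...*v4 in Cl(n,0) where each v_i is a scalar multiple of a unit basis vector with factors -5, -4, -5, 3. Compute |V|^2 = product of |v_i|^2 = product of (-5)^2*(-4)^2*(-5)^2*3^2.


Each vector v_i has |v_i|^2 = s_i^2
Squared scales: (-5)^2 = 25, (-4)^2 = 16, (-5)^2 = 25, 3^2 = 9
|V|^2 = 25 * 16 * 25 * 9
= 90000


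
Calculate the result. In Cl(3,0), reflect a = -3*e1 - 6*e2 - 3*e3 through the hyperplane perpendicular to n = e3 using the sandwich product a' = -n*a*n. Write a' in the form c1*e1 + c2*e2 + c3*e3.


Reflection formula: a' = -n*a*n, with n = e3 (unit vector, n^2 = 1).
For reflection through hyperplane perp to e3:
The component along e3 flips sign, others stay.
a = (-3, -6, -3)
a' = (-3, -6, 3)
a' = -3*e1 - 6*e2 + 3*e3


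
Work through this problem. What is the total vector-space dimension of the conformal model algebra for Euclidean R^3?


The conformal model of R^3 uses Cl(4,1): the 3 Euclidean generators plus two extra orthogonal generators e+ (e+^2 = +1) and e- (e-^2 = -1), from which the null vectors e0, einf are built.
Number of generators m = 3 + 2 = 5.
dim Cl(p,q) = 2^m = 2^5 = 32


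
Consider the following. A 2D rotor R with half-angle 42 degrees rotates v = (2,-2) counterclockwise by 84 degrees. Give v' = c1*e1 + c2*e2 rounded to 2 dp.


Rotor R = cos(42deg) - sin(42deg)*e12
Rotation angle theta = 2 * 42 = 84 degrees
v' = R*v*~R rotates v by theta.
cos(84deg) = 0.1045, sin(84deg) = 0.9945
v'_1 = 2*cos(84deg) - (-2)*sin(84deg)
= 2*0.1045 - (-2)*0.9945
= 2.20
v'_2 = 2*sin(84deg) + (-2)*cos(84deg)
= 2*0.9945 + (-2)*0.1045
= 1.78
v' = 2.20*e1 + 1.78*e2


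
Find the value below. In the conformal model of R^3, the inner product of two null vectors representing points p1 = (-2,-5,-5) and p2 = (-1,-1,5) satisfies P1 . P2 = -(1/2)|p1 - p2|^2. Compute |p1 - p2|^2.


p1 - p2 = (-1, -4, -10)
|p1 - p2|^2 = (-1)^2 + (-4)^2 + (-10)^2
= 1 + 16 + 100
= 117


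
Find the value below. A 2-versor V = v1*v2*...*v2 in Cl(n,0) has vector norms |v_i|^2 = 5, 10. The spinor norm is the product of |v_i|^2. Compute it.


Spinor norm N(V) = |v1|^2 * |v2|^2 * ... * |v2|^2
= 5 * 10
Running product: 5, 50
N(V) = 50


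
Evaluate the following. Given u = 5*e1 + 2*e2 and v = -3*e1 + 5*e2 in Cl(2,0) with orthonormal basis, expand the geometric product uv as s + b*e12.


Expand: (5*e1 + 2*e2)(-3*e1 + 5*e2)
= 5*(-3)*e1e1 + 5*5*e1e2 + 2*(-3)*e2e1 + 2*5*e2e2
Using e1^2 = e2^2 = 1, e2e1 = -e1e2:
Scalar part s = 5*(-3) + 2*5 = -15 + 10 = -5
Bivector part b = 5*5 - 2*(-3) = 25 - (-6) = 31
uv = -5 + 31*e12


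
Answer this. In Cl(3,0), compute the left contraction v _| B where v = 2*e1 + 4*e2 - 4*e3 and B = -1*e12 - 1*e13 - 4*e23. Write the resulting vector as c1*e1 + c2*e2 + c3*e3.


Left contraction v _| B = <vB>_1 (grade-1 part of the geometric product vB).
Using e1_|e12 = e2, e2_|e12 = -e1, e1_|e13 = e3, e3_|e13 = -e1, e2_|e23 = e3, e3_|e23 = -e2:
e1 coeff: -v2*b12 - v3*b13 = -(4)*(-1) - (-4)*(-1) = 0
e2 coeff: v1*b12 - v3*b23 = (2)*(-1) - (-4)*(-4) = -18
e3 coeff: v1*b13 + v2*b23 = (2)*(-1) + (4)*(-4) = -18
v _| B = 0*e1 - 18*e2 - 18*e3


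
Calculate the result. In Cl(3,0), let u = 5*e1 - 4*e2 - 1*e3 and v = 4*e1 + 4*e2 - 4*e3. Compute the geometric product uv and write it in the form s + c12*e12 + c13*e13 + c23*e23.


In Cl(3,0): e_i^2 = 1, e_ie_j = -e_je_i for i != j.
Scalar part = u . v = 5*4 + (-4)*4 + (-1)*(-4)
= 20 + (-16) + 4 = 8
e12 coeff = 5*4 - (-4)*4 = 20 - (-16) = 36
e13 coeff = 5*(-4) - (-1)*4 = -20 - (-4) = -16
e23 coeff = (-4)*(-4) - (-1)*4 = 16 - (-4) = 20
uv = 8 + 36*e12 - 16*e13 + 20*e23


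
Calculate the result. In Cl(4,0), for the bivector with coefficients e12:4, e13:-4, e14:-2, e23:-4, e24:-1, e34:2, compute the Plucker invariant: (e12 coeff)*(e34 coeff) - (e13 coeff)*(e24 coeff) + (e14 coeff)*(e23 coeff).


Plucker relation: af - be + cd
a*f = 4*2 = 8
b*e = (-4)*(-1) = 4
c*d = (-2)*(-4) = 8
af - be + cd = 8 - 4 + 8
= 12


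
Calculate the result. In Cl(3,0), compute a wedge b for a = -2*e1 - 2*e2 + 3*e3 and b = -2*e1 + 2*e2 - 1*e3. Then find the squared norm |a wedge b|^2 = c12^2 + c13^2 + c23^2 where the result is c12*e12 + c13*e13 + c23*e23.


a wedge b = (a1*b2 - a2*b1)*e12 + (a1*b3 - a3*b1)*e13 + (a2*b3 - a3*b2)*e23
e12 coeff: (-2)*2 - (-2)*(-2) = -4 - 4 = -8
e13 coeff: (-2)*(-1) - 3*(-2) = 2 - (-6) = 8
e23 coeff: (-2)*(-1) - 3*2 = 2 - 6 = -4
|a wedge b|^2 = (-8)^2 + 8^2 + (-4)^2
= 64 + 64 + 16
= 144


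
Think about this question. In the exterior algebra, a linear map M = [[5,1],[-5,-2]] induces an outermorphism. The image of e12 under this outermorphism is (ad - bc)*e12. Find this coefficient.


The outermorphism of a linear map f sends e1^e2 to f(e1)^f(e2).
f(e1) = 5*e1 - 5*e2
f(e2) = 1*e1 - 2*e2
f(e1) ^ f(e2) = (5*e1 - 5*e2) ^ (1*e1 - 2*e2)
= 5*(-2)*e12 + (-5)*1*e21
= (-10 - (-5))*e12
= -5*e12
Coefficient = -5


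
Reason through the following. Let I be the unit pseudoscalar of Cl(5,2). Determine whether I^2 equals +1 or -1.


The pseudoscalar I = e1...e_n (product of all n generators) of Cl(p,q) satisfies I^2 = (-1)^(q + n(n-1)/2).
p = 5, q = 2, n = p + q = 7
n(n-1)/2 = 7 * 6 / 2 = 21
Exponent = q + n(n-1)/2 = 2 + 21 = 23
I^2 = (-1)^23 = -1


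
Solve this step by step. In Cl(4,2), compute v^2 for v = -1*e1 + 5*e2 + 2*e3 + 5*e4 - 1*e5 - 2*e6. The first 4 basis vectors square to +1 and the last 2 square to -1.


v^2 = sum of c_i^2 * e_i^2
Positive signature terms (e_i^2 = +1): (-1)^2 + 5^2 + 2^2 + 5^2 = 55
Negative signature terms (e_j^2 = -1): (-1)^2 + (-2)^2 = 5
v^2 = 55 - 5 = 50


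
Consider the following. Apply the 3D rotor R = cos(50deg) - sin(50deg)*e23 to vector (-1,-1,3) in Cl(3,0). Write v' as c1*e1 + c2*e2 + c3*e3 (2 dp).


Rotor R = cos(50deg) - sin(50deg)*e23
Rotation angle theta = 2 * 50 = 100 degrees in the e23 plane (e2 -> e3).
The component perpendicular to the plane (e1) is invariant: v'_1 = v1 = -1.00
cos(100deg) = -0.1736, sin(100deg) = 0.9848
v'_2 = v2*cos(theta) - v3*sin(theta) = -1*(-0.1736) - 3*0.9848 = -2.78
v'_3 = v2*sin(theta) + v3*cos(theta) = -1*0.9848 + 3*(-0.1736) = -1.51
v' = -1.00*e1 - 2.78*e2 - 1.51*e3


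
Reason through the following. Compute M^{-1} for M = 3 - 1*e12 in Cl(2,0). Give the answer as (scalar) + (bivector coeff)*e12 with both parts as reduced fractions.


M = 3 - 1*e12, where e12^2 = -1.
Since M commutes with its reverse ~M = a - b*e12, M * ~M = a^2 - b^2*e12^2 = a^2 + b^2.
So M^{-1} = ~M / (a^2 + b^2) = (a - b*e12)/(a^2 + b^2).
a^2 + b^2 = 9 + 1 = 10
Scalar part = 3/10 = 3/10
Bivector coeff = 1/10 = 1/10
M^{-1} = 3/10 + 1/10*e12


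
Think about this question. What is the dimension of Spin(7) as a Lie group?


Spin(n) double-covers SO(n); both have Lie algebra so(n) of dimension n(n-1)/2.
n = 7
n(n-1) = 7 * 6 = 42
dim Spin(7) = 42/2 = 21


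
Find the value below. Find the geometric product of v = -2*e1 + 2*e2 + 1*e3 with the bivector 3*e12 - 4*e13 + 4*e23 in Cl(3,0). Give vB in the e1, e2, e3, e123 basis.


vB has grade-1 (vector) and grade-3 (trivector) parts: vB = (v _| B) + (v ^ B).
Vector part <vB>_1:
  e1: -v2*b12 - v3*b13 = -(2)*(3) - (1)*(-4) = -2
  e2: v1*b12 - v3*b23 = (-2)*(3) - (1)*(4) = -10
  e3: v1*b13 + v2*b23 = (-2)*(-4) + (2)*(4) = 16
Trivector part <vB>_3:
  e123: v1*b23 - v2*b13 + v3*b12 = (-2)*(4) - (2)*(-4) + (1)*(3) = 3
vB = -2*e1 - 10*e2 + 16*e3 + 3*e123


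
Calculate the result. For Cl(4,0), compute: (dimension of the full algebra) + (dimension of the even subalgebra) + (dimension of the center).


n = 4 + 0 = 4
Total dim = 2^4 = 16
Even subalgebra dim = 2^3 = 8
n is even, so center dim = 1
Sum = 16 + 8 + 1 = 25


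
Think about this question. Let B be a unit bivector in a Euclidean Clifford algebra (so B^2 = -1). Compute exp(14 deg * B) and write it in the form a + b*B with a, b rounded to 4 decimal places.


For a unit bivector B with B^2 = -1, the exponential series gives
e^(theta*B) = cos(theta) + sin(theta)*B (the GA analogue of Euler's formula).
theta = 14 degrees = 0.244346 rad
cos(14 deg) = 0.9703
sin(14 deg) = 0.2419
exp(theta*B) = 0.9703 + 0.2419*B


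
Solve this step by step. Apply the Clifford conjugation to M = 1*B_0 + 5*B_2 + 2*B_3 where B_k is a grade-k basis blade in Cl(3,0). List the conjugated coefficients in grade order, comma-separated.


Clifford conjugate sign for grade k: (-1)^(k(k+1)/2)
Grade 0: (-1)^(0*1/2) = (-1)^0 = 1, coeff 1 -> 1
Grade 2: (-1)^(2*3/2) = (-1)^3 = -1, coeff 5 -> -5
Grade 3: (-1)^(3*4/2) = (-1)^6 = 1, coeff 2 -> 2
Conjugated coefficients: 1, -5, 2


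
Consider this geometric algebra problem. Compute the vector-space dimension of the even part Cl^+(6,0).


Even subalgebra dimension = 2^(n-1)
n = 6 + 0 = 6
2^(6 - 1) = 2^5 = 32
Verification: sum of C(6,k) for even k = 1 + 15 + 15 + 1 = 32
Result = 32


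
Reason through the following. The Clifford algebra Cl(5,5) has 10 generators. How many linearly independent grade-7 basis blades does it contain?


Number of grade-k basis blades in Cl(p,q) with n = p + q is C(n, k).
n = 5 + 5 = 10
C(10, 7) = 10! / (7! * 3!)
= 3628800 / (5040 * 6)
= 120


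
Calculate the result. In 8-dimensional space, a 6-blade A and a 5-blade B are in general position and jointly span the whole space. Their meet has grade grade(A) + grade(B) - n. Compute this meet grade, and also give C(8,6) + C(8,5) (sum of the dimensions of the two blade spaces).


Meet grade = grade(A) + grade(B) - n
= 6 + 5 - 8 = 3
C(8,6) = 28
C(8,5) = 56
dim_A + dim_B = 28 + 56 = 84


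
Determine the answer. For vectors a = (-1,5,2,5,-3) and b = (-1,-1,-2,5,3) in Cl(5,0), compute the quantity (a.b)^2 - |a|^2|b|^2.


a . b = (-1)*(-1) + 5*(-1) + 2*(-2) + 5*5 + (-3)*3
= 1 + (-5) + (-4) + 25 + (-9) = 8
|a|^2 = (-1)^2 + 5^2 + 2^2 + 5^2 + (-3)^2 = 64
|b|^2 = (-1)^2 + (-1)^2 + (-2)^2 + 5^2 + 3^2 = 40
(a.b)^2 = 8^2 = 64
|a|^2 * |b|^2 = 64 * 40 = 2560
Result = 64 - 2560 = -2496


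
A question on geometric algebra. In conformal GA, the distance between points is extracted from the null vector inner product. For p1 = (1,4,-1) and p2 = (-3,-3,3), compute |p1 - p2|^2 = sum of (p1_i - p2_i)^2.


p1 - p2 = (4, 7, -4)
|p1 - p2|^2 = 4^2 + 7^2 + (-4)^2
= 16 + 49 + 16
= 81


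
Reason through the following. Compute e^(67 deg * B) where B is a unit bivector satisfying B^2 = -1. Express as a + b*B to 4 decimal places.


For a unit bivector B with B^2 = -1, the exponential series gives
e^(theta*B) = cos(theta) + sin(theta)*B (the GA analogue of Euler's formula).
theta = 67 degrees = 1.169371 rad
cos(67 deg) = 0.3907
sin(67 deg) = 0.9205
exp(theta*B) = 0.3907 + 0.9205*B


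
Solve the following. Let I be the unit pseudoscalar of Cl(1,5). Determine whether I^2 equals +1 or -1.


The pseudoscalar I = e1...e_n (product of all n generators) of Cl(p,q) satisfies I^2 = (-1)^(q + n(n-1)/2).
p = 1, q = 5, n = p + q = 6
n(n-1)/2 = 6 * 5 / 2 = 15
Exponent = q + n(n-1)/2 = 5 + 15 = 20
I^2 = (-1)^20 = +1


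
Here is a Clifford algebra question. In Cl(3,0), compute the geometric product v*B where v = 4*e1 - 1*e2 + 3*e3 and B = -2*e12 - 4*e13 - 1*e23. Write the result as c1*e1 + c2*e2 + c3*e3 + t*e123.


vB has grade-1 (vector) and grade-3 (trivector) parts: vB = (v _| B) + (v ^ B).
Vector part <vB>_1:
  e1: -v2*b12 - v3*b13 = -(-1)*(-2) - (3)*(-4) = 10
  e2: v1*b12 - v3*b23 = (4)*(-2) - (3)*(-1) = -5
  e3: v1*b13 + v2*b23 = (4)*(-4) + (-1)*(-1) = -15
Trivector part <vB>_3:
  e123: v1*b23 - v2*b13 + v3*b12 = (4)*(-1) - (-1)*(-4) + (3)*(-2) = -14
vB = 10*e1 - 5*e2 - 15*e3 - 14*e123


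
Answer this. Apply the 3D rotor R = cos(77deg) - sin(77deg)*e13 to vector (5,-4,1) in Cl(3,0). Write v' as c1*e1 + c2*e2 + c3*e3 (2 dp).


Rotor R = cos(77deg) - sin(77deg)*e13
Rotation angle theta = 2 * 77 = 154 degrees in the e13 plane (e1 -> e3).
The component perpendicular to the plane (e2) is invariant: v'_2 = v2 = -4.00
cos(154deg) = -0.8988, sin(154deg) = 0.4384
v'_1 = v1*cos(theta) - v3*sin(theta) = 5*(-0.8988) - 1*0.4384 = -4.93
v'_3 = v1*sin(theta) + v3*cos(theta) = 5*0.4384 + 1*(-0.8988) = 1.29
v' = -4.93*e1 - 4.00*e2 + 1.29*e3


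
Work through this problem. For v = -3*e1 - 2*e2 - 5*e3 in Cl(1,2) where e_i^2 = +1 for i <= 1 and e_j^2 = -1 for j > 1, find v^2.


v^2 = sum of c_i^2 * e_i^2
Positive signature terms (e_i^2 = +1): (-3)^2 = 9
Negative signature terms (e_j^2 = -1): (-2)^2 + (-5)^2 = 29
v^2 = 9 - 29 = -20


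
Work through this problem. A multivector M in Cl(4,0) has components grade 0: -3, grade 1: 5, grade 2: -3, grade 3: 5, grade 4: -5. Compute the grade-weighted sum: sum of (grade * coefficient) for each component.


Grade-weighted sum = sum of grade_k * coefficient_k
0*(-3) = 0
1*5 = 5
2*(-3) = -6
3*5 = 15
4*(-5) = -20
Total = 0 + 5 + (-6) + 15 + (-20) = -6


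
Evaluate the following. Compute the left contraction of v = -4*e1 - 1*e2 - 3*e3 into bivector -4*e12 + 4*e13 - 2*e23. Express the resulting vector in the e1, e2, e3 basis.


Left contraction v _| B = <vB>_1 (grade-1 part of the geometric product vB).
Using e1_|e12 = e2, e2_|e12 = -e1, e1_|e13 = e3, e3_|e13 = -e1, e2_|e23 = e3, e3_|e23 = -e2:
e1 coeff: -v2*b12 - v3*b13 = -(-1)*(-4) - (-3)*(4) = 8
e2 coeff: v1*b12 - v3*b23 = (-4)*(-4) - (-3)*(-2) = 10
e3 coeff: v1*b13 + v2*b23 = (-4)*(4) + (-1)*(-2) = -14
v _| B = 8*e1 + 10*e2 - 14*e3


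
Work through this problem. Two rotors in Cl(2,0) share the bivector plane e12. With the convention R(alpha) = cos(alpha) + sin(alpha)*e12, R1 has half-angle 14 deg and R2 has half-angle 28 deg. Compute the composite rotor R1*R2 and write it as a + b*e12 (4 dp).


Same-plane rotors commute and their half-angles add:
R1*R2 = cos(a1 + a2) + sin(a1 + a2)*e12.
a1 + a2 = 14 + 28 = 42 deg
cos(42 deg) = 0.7431
sin(42 deg) = 0.6691
R1*R2 = 0.7431 + 0.6691*e12


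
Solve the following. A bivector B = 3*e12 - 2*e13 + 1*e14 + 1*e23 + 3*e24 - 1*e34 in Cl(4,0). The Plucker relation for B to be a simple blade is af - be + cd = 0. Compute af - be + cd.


Plucker relation: af - be + cd
a*f = 3*(-1) = -3
b*e = (-2)*3 = -6
c*d = 1*1 = 1
af - be + cd = -3 - (-6) + 1
= 4


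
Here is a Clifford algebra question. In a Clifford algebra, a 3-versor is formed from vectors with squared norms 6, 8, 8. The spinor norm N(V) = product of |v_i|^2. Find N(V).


Spinor norm N(V) = |v1|^2 * |v2|^2 * ... * |v3|^2
= 6 * 8 * 8
Running product: 6, 48, 384
N(V) = 384


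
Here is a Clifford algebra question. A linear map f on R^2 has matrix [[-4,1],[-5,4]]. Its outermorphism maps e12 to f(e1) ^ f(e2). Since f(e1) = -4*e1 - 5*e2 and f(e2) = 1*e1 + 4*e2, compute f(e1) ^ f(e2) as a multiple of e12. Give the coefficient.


The outermorphism of a linear map f sends e1^e2 to f(e1)^f(e2).
f(e1) = -4*e1 - 5*e2
f(e2) = 1*e1 + 4*e2
f(e1) ^ f(e2) = (-4*e1 - 5*e2) ^ (1*e1 + 4*e2)
= (-4)*4*e12 + (-5)*1*e21
= (-16 - (-5))*e12
= -11*e12
Coefficient = -11


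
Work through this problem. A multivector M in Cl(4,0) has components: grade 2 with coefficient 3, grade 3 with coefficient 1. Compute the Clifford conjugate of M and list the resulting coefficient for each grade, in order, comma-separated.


Clifford conjugate sign for grade k: (-1)^(k(k+1)/2)
Grade 2: (-1)^(2*3/2) = (-1)^3 = -1, coeff 3 -> -3
Grade 3: (-1)^(3*4/2) = (-1)^6 = 1, coeff 1 -> 1
Conjugated coefficients: -3, 1


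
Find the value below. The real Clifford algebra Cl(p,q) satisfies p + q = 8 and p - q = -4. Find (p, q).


We need p + q = 8 and p - q = -4.
Adding: 2p = 8 + (-4) = 4, so p = 2.
Then q = 8 - 2 = 6.
(p, q) = (2, 6)


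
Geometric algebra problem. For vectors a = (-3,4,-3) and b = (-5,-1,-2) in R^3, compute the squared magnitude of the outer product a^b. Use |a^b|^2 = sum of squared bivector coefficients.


a wedge b = (a1*b2 - a2*b1)*e12 + (a1*b3 - a3*b1)*e13 + (a2*b3 - a3*b2)*e23
e12 coeff: (-3)*(-1) - 4*(-5) = 3 - (-20) = 23
e13 coeff: (-3)*(-2) - (-3)*(-5) = 6 - 15 = -9
e23 coeff: 4*(-2) - (-3)*(-1) = -8 - 3 = -11
|a wedge b|^2 = 23^2 + (-9)^2 + (-11)^2
= 529 + 81 + 121
= 731


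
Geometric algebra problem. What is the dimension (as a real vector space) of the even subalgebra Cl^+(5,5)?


Even subalgebra dimension = 2^(n-1)
n = 5 + 5 = 10
2^(10 - 1) = 2^9 = 512
Verification: sum of C(10,k) for even k = 1 + 45 + 210 + 210 + 45 + 1 = 512
Result = 512


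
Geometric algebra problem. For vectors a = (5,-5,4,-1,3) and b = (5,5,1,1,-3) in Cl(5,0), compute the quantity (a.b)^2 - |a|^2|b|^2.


a . b = 5*5 + (-5)*5 + 4*1 + (-1)*1 + 3*(-3)
= 25 + (-25) + 4 + (-1) + (-9) = -6
|a|^2 = 5^2 + (-5)^2 + 4^2 + (-1)^2 + 3^2 = 76
|b|^2 = 5^2 + 5^2 + 1^2 + 1^2 + (-3)^2 = 61
(a.b)^2 = (-6)^2 = 36
|a|^2 * |b|^2 = 76 * 61 = 4636
Result = 36 - 4636 = -4600


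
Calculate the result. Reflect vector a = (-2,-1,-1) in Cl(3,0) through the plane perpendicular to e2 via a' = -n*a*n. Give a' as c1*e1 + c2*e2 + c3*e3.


Reflection formula: a' = -n*a*n, with n = e2 (unit vector, n^2 = 1).
For reflection through hyperplane perp to e2:
The component along e2 flips sign, others stay.
a = (-2, -1, -1)
a' = (-2, 1, -1)
a' = -2*e1 + 1*e2 - 1*e3
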